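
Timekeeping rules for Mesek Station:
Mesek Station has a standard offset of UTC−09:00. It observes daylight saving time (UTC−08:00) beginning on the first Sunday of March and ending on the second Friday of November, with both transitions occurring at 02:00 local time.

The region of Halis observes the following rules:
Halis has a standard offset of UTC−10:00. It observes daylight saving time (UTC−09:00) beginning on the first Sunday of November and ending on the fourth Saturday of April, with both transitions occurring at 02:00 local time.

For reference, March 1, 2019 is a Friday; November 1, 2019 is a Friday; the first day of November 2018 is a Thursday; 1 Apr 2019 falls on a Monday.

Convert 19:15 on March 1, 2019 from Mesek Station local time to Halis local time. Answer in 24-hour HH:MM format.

19:15

1 March 2019 is a Friday, so the first Sunday is March 3.
1 November 2019 is a Friday, so the first Friday is November 1 and the second is November 8.
March 1, 2019 does not fall between 3 March and 8 November, so daylight saving is not in effect and Mesek Station is at UTC−09:00.
19:15 Mesek Station + 9h = 04:15 UTC (rolling into the next day, 2 March 2019).
1 November 2018 is a Thursday, so the first Sunday is November 4.
1 April 2019 is a Monday, so the first Saturday is April 6 and the fourth is April 27.
At the standard offset (UTC−10:00), 04:15 UTC − 10h = 18:15 Halis standard time (rolling into the previous day, 1 March 2019).
The standard-time date in Halis, March 1, 2019, lies within the daylight-saving period (4 November 2018 – 27 April 2019), so Halis is on daylight time, UTC−09:00.
04:15 UTC − 9h = 19:15 Halis (rolling into the previous day, 1 March 2019).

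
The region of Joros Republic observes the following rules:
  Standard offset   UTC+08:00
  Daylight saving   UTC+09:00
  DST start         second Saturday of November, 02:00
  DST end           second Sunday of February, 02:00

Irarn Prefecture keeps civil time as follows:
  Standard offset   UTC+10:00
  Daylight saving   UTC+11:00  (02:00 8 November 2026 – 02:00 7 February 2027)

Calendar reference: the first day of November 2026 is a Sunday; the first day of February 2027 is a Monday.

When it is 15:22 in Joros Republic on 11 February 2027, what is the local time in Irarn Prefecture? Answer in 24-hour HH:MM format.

1 November 2026 is a Sunday, so the first Saturday is November 7 and the second is November 14.
1 February 2027 is a Monday, so the first Sunday is February 7 and the second is February 14.
Daylight saving runs 14 November 2026 – 14 February 2027; 11 February 2027 is inside that window, so Joros Republic is at UTC+09:00.
15:22 Joros Republic − 9h = 06:22 UTC.
At the standard offset (UTC+10:00), 06:22 UTC + 10h = 16:22 Irarn Prefecture standard time.
The standard-time date in Irarn Prefecture, 11 February 2027, does not fall between 8 November 2026 and 7 February 2027, so daylight saving is not in effect and Irarn Prefecture is at UTC+10:00.
06:22 UTC + 10h = 16:22 Irarn Prefecture.

16:22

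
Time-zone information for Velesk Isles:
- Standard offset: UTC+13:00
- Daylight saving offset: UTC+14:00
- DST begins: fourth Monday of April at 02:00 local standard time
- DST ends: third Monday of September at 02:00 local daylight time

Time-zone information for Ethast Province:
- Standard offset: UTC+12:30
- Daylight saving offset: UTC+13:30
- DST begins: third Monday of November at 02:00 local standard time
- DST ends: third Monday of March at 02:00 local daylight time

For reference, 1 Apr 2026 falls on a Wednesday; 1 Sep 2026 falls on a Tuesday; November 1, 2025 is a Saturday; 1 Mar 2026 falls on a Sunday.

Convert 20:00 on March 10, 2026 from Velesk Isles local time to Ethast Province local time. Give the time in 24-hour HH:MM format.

1 April 2026 is a Wednesday, so the first Monday is April 6 and the fourth is April 27.
1 September 2026 is a Tuesday, so the first Monday is September 7 and the third is September 21.
March 10, 2026 is outside the daylight-saving period (27 April – 21 September), so Velesk Isles is on standard time, UTC+13:00.
20:00 Velesk Isles − 13h = 07:00 UTC.
1 November 2025 is a Saturday, so the first Monday is November 3 and the third is November 17.
1 March 2026 is a Sunday, so the first Monday is March 2 and the third is March 16.
At the standard offset (UTC+12:30), 07:00 UTC + 12h30m = 19:30 Ethast Province standard time.
Daylight saving runs 17 November 2025 – 16 March 2026; the standard-time date in Ethast Province, March 10, 2026, is inside that window, so Ethast Province is at UTC+13:30.
07:00 UTC + 13h30m = 20:30 Ethast Province.

20:30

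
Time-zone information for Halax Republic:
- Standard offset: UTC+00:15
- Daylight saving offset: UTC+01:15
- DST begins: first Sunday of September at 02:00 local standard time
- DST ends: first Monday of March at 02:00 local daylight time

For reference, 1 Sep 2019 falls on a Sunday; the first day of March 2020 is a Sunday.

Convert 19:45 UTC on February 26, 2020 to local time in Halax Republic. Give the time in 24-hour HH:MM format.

1 September 2019 is a Sunday, so the first Sunday is September 1.
1 March 2020 is a Sunday, so the first Monday is March 2.
At the standard offset (UTC+00:15), 19:45 UTC + 0h15m = 20:00 Halax Republic standard time.
The standard-time date in Halax Republic, February 26, 2020, lies within the daylight-saving period (1 September 2019 – 2 March 2020), so Halax Republic is on daylight time, UTC+01:15.
19:45 UTC + 1h15m = 21:00 local.

21:00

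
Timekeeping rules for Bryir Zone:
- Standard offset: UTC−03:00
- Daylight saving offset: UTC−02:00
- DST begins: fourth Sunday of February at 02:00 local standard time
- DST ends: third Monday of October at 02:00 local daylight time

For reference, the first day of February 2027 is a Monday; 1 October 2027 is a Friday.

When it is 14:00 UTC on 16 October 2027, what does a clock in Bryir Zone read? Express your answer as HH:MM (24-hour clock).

12:00

1 February 2027 is a Monday, so the first Sunday is February 7 and the fourth is February 28.
1 October 2027 is a Friday, so the first Monday is October 4 and the third is October 18.
At the standard offset (UTC−03:00), 14:00 UTC − 3h = 11:00 Bryir Zone standard time.
The standard-time date in Bryir Zone, 16 October 2027, falls between 28 February and 18 October, so daylight saving is in effect and Bryir Zone is at UTC−02:00.
14:00 UTC − 2h = 12:00 local.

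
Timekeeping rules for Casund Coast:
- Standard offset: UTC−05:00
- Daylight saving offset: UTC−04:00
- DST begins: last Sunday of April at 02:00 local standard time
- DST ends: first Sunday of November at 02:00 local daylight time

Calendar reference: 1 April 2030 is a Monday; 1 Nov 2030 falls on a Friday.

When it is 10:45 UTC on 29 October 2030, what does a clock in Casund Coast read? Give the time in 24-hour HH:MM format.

1 April 2030 is a Monday, so Sundays fall on 7, 14, 21, 28; the last is April 28.
1 November 2030 is a Friday, so the first Sunday is November 3.
At the standard offset (UTC−05:00), 10:45 UTC − 5h = 05:45 Casund Coast standard time.
Daylight saving runs 28 April – 3 November; the standard-time date in Casund Coast, 29 October 2030, is inside that window, so Casund Coast is at UTC−04:00.
10:45 UTC − 4h = 06:45 local.

06:45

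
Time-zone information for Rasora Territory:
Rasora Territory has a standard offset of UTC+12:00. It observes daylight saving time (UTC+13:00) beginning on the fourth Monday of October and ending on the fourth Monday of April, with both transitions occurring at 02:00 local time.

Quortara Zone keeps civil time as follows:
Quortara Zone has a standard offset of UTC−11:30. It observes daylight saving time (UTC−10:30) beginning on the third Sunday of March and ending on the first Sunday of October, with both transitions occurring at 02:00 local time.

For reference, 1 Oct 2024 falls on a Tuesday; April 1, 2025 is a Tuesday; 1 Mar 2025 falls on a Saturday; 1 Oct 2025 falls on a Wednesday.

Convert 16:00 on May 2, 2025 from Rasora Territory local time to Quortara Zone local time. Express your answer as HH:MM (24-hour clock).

17:30

1 October 2024 is a Tuesday, so the first Monday is October 7 and the fourth is October 28.
1 April 2025 is a Tuesday, so the first Monday is April 7 and the fourth is April 28.
May 2, 2025 does not fall between 28 October 2024 and 28 April 2025, so daylight saving is not in effect and Rasora Territory is at UTC+12:00.
16:00 Rasora Territory − 12h = 04:00 UTC.
1 March 2025 is a Saturday, so the first Sunday is March 2 and the third is March 16.
1 October 2025 is a Wednesday, so the first Sunday is October 5.
At the standard offset (UTC−11:30), 04:00 UTC − 11h30m = 16:30 Quortara Zone standard time (rolling into the previous day, 1 May 2025).
The standard-time date in Quortara Zone, May 1, 2025, lies within the daylight-saving period (16 March – 5 October), so Quortara Zone is on daylight time, UTC−10:30.
04:00 UTC − 10h30m = 17:30 Quortara Zone (rolling into the previous day, 1 May 2025).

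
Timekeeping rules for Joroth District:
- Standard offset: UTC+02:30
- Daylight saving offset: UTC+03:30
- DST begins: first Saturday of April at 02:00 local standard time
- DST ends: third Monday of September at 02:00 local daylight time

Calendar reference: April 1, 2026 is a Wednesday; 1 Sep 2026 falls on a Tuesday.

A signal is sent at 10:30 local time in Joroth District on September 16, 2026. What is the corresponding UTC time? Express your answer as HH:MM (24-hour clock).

07:00

1 April 2026 is a Wednesday, so the first Saturday is April 4.
1 September 2026 is a Tuesday, so the first Monday is September 7 and the third is September 21.
Daylight saving runs 4 April – 21 September; September 16, 2026 is inside that window, so Joroth District is at UTC+03:30.
10:30 local − 3h30m = 07:00 UTC.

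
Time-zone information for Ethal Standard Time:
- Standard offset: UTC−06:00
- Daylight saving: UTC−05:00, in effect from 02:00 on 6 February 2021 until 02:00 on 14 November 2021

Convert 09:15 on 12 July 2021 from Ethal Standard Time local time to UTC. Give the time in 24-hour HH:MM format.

12 July 2021 lies within the daylight-saving period (6 February – 14 November), so Ethal Standard Time is on daylight time, UTC−05:00.
09:15 local + 5h = 14:15 UTC.

14:15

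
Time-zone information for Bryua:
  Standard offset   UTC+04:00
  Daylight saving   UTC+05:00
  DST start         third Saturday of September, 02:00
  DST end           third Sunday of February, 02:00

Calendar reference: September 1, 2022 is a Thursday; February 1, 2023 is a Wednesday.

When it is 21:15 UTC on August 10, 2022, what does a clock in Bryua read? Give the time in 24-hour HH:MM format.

01:15

1 September 2022 is a Thursday, so the first Saturday is September 3 and the third is September 17.
1 February 2023 is a Wednesday, so the first Sunday is February 5 and the third is February 19.
At the standard offset (UTC+04:00), 21:15 UTC + 4h = 01:15 Bryua standard time (rolling into the next day, 11 August 2022).
The standard-time date in Bryua, August 11, 2022, is outside the daylight-saving period (17 September 2022 – 19 February 2023), so Bryua is on standard time, UTC+04:00.
21:15 UTC + 4h = 01:15 local (rolling into the next day, 11 August 2022).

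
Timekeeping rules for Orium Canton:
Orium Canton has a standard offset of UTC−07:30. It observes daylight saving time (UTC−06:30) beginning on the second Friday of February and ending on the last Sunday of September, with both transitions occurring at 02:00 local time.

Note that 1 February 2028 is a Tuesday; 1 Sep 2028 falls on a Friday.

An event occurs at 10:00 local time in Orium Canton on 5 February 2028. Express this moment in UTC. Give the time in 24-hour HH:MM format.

17:30

1 February 2028 is a Tuesday, so the first Friday is February 4 and the second is February 11.
1 September 2028 is a Friday, so Sundays fall on 3, 10, 17, 24; the last is September 24.
Daylight saving runs 11 February – 24 September; 5 February 2028 is outside that window, so Orium Canton is on standard time at UTC−07:30.
10:00 local + 7h30m = 17:30 UTC.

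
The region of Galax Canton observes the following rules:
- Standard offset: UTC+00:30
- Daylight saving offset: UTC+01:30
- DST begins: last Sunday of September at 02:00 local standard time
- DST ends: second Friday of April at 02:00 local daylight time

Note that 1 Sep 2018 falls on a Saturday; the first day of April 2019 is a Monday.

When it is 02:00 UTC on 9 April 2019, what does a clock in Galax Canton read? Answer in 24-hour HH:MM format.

03:30

1 September 2018 is a Saturday, so Sundays fall on 2, 9, 16, 23, 30; the last is September 30.
1 April 2019 is a Monday, so the first Friday is April 5 and the second is April 12.
At the standard offset (UTC+00:30), 02:00 UTC + 0h30m = 02:30 Galax Canton standard time.
Daylight saving runs 30 September 2018 – 12 April 2019; the standard-time date in Galax Canton, 9 April 2019, is inside that window, so Galax Canton is at UTC+01:30.
02:00 UTC + 1h30m = 03:30 local.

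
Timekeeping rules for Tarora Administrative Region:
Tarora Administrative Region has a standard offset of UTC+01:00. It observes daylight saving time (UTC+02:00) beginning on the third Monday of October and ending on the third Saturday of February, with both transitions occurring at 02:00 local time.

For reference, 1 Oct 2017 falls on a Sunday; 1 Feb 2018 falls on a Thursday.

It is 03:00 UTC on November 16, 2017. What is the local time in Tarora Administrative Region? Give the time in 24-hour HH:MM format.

05:00

1 October 2017 is a Sunday, so the first Monday is October 2 and the third is October 16.
1 February 2018 is a Thursday, so the first Saturday is February 3 and the third is February 17.
At the standard offset (UTC+01:00), 03:00 UTC + 1h = 04:00 Tarora Administrative Region standard time.
The standard-time date in Tarora Administrative Region, November 16, 2017, lies within the daylight-saving period (16 October 2017 – 17 February 2018), so Tarora Administrative Region is on daylight time, UTC+02:00.
03:00 UTC + 2h = 05:00 local.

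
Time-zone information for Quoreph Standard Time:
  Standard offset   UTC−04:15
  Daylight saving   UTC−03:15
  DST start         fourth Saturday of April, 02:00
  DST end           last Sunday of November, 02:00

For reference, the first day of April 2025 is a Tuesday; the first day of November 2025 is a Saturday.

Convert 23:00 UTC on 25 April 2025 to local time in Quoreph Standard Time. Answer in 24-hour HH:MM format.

1 April 2025 is a Tuesday, so the first Saturday is April 5 and the fourth is April 26.
1 November 2025 is a Saturday, so Sundays fall on 2, 9, 16, 23, 30; the last is November 30.
At the standard offset (UTC−04:15), 23:00 UTC − 4h15m = 18:45 Quoreph Standard Time standard time.
The standard-time date in Quoreph Standard Time, 25 April 2025, is outside the daylight-saving period (26 April – 30 November), so Quoreph Standard Time is on standard time, UTC−04:15.
23:00 UTC − 4h15m = 18:45 local.

18:45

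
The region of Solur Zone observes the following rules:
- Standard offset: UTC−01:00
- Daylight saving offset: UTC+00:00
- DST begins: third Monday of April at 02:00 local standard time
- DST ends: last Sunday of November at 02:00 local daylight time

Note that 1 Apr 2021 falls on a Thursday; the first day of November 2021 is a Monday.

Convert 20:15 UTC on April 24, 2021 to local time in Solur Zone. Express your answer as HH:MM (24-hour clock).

20:15

1 April 2021 is a Thursday, so the first Monday is April 5 and the third is April 19.
1 November 2021 is a Monday, so Sundays fall on 7, 14, 21, 28; the last is November 28.
At the standard offset (UTC−01:00), 20:15 UTC − 1h = 19:15 Solur Zone standard time.
The standard-time date in Solur Zone, April 24, 2021, lies within the daylight-saving period (19 April – 28 November), so Solur Zone is on daylight time, UTC+00:00.
20:15 UTC + 0h = 20:15 local.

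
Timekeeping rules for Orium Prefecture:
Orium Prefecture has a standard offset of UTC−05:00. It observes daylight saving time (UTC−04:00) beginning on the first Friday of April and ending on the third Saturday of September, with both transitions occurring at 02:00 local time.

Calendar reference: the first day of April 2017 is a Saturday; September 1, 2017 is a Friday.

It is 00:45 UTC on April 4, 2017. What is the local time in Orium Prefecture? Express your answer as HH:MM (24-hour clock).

19:45

1 April 2017 is a Saturday, so the first Friday is April 7.
1 September 2017 is a Friday, so the first Saturday is September 2 and the third is September 16.
At the standard offset (UTC−05:00), 00:45 UTC − 5h = 19:45 Orium Prefecture standard time (rolling into the previous day, 3 April 2017).
The standard-time date in Orium Prefecture, April 3, 2017, does not fall between 7 April and 16 September, so daylight saving is not in effect and Orium Prefecture is at UTC−05:00.
00:45 UTC − 5h = 19:45 local (rolling into the previous day, 3 April 2017).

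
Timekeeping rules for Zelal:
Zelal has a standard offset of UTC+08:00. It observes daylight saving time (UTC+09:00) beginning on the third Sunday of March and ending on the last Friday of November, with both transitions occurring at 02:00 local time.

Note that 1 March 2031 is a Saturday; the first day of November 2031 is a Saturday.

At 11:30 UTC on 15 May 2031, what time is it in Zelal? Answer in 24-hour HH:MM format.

1 March 2031 is a Saturday, so the first Sunday is March 2 and the third is March 16.
1 November 2031 is a Saturday, so Fridays fall on 7, 14, 21, 28; the last is November 28.
At the standard offset (UTC+08:00), 11:30 UTC + 8h = 19:30 Zelal standard time.
Daylight saving runs 16 March – 28 November; the standard-time date in Zelal, 15 May 2031, is inside that window, so Zelal is at UTC+09:00.
11:30 UTC + 9h = 20:30 local.

20:30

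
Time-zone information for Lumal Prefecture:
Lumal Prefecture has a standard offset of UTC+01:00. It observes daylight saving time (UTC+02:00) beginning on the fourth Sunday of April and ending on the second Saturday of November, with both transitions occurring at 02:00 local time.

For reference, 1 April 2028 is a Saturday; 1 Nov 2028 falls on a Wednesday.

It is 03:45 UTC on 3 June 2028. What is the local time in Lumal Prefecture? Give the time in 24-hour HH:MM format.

1 April 2028 is a Saturday, so the first Sunday is April 2 and the fourth is April 23.
1 November 2028 is a Wednesday, so the first Saturday is November 4 and the second is November 11.
At the standard offset (UTC+01:00), 03:45 UTC + 1h = 04:45 Lumal Prefecture standard time.
The standard-time date in Lumal Prefecture, 3 June 2028, falls between 23 April and 11 November, so daylight saving is in effect and Lumal Prefecture is at UTC+02:00.
03:45 UTC + 2h = 05:45 local.

05:45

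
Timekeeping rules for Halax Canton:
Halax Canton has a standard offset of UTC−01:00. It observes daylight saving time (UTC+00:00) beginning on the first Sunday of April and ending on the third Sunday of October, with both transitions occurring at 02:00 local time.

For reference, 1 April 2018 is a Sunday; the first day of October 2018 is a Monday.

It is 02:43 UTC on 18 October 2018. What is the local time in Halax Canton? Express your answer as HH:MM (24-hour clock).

02:43

1 April 2018 is a Sunday, so the first Sunday is April 1.
1 October 2018 is a Monday, so the first Sunday is October 7 and the third is October 21.
At the standard offset (UTC−01:00), 02:43 UTC − 1h = 01:43 Halax Canton standard time.
The standard-time date in Halax Canton, 18 October 2018, lies within the daylight-saving period (1 April – 21 October), so Halax Canton is on daylight time, UTC+00:00.
02:43 UTC + 0h = 02:43 local.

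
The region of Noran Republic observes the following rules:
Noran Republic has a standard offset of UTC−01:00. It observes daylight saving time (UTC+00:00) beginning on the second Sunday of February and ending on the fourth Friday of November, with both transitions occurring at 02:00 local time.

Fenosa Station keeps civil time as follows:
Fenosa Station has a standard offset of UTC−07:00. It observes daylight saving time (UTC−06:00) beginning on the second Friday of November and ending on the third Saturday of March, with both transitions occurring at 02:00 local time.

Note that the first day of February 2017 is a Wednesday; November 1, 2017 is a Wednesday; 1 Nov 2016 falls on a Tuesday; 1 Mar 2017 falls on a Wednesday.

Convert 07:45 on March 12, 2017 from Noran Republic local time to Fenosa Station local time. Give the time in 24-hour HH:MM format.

01:45

1 February 2017 is a Wednesday, so the first Sunday is February 5 and the second is February 12.
1 November 2017 is a Wednesday, so the first Friday is November 3 and the fourth is November 24.
March 12, 2017 falls between 12 February and 24 November, so daylight saving is in effect and Noran Republic is at UTC+00:00.
07:45 Noran Republic − 0h = 07:45 UTC.
1 November 2016 is a Tuesday, so the first Friday is November 4 and the second is November 11.
1 March 2017 is a Wednesday, so the first Saturday is March 4 and the third is March 18.
At the standard offset (UTC−07:00), 07:45 UTC − 7h = 00:45 Fenosa Station standard time.
The standard-time date in Fenosa Station, March 12, 2017, lies within the daylight-saving period (11 November 2016 – 18 March 2017), so Fenosa Station is on daylight time, UTC−06:00.
07:45 UTC − 6h = 01:45 Fenosa Station.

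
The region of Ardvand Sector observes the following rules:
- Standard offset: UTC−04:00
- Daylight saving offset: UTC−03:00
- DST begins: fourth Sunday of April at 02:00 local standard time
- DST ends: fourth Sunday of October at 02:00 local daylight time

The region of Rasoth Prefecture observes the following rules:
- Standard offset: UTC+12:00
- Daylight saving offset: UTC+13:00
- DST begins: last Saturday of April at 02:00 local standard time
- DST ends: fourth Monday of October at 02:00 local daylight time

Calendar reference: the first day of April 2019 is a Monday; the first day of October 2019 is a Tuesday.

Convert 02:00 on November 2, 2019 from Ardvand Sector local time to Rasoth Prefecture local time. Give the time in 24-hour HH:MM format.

1 April 2019 is a Monday, so the first Sunday is April 7 and the fourth is April 28.
1 October 2019 is a Tuesday, so the first Sunday is October 6 and the fourth is October 27.
November 2, 2019 is outside the daylight-saving period (28 April – 27 October), so Ardvand Sector is on standard time, UTC−04:00.
02:00 Ardvand Sector + 4h = 06:00 UTC.
1 April 2019 is a Monday, so Saturdays fall on 6, 13, 20, 27; the last is April 27.
1 October 2019 is a Tuesday, so the first Monday is October 7 and the fourth is October 28.
At the standard offset (UTC+12:00), 06:00 UTC + 12h = 18:00 Rasoth Prefecture standard time.
The standard-time date in Rasoth Prefecture, November 2, 2019, is outside the daylight-saving period (27 April – 28 October), so Rasoth Prefecture is on standard time, UTC+12:00.
06:00 UTC + 12h = 18:00 Rasoth Prefecture.

18:00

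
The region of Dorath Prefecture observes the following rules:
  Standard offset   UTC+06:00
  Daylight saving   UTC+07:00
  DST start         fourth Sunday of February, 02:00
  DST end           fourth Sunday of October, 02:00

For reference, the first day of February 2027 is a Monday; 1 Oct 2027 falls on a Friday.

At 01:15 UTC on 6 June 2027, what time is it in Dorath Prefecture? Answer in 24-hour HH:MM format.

08:15

1 February 2027 is a Monday, so the first Sunday is February 7 and the fourth is February 28.
1 October 2027 is a Friday, so the first Sunday is October 3 and the fourth is October 24.
At the standard offset (UTC+06:00), 01:15 UTC + 6h = 07:15 Dorath Prefecture standard time.
Daylight saving runs 28 February – 24 October; the standard-time date in Dorath Prefecture, 6 June 2027, is inside that window, so Dorath Prefecture is at UTC+07:00.
01:15 UTC + 7h = 08:15 local.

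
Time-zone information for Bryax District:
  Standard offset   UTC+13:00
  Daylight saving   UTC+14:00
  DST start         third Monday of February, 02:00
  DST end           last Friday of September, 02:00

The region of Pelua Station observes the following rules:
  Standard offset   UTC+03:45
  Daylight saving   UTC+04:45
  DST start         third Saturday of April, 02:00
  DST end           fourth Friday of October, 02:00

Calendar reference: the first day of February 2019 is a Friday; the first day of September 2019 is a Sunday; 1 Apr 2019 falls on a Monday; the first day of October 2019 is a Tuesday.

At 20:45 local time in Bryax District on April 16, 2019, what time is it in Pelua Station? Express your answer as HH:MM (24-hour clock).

10:30

1 February 2019 is a Friday, so the first Monday is February 4 and the third is February 18.
1 September 2019 is a Sunday, so Fridays fall on 6, 13, 20, 27; the last is September 27.
April 16, 2019 falls between 18 February and 27 September, so daylight saving is in effect and Bryax District is at UTC+14:00.
20:45 Bryax District − 14h = 06:45 UTC.
1 April 2019 is a Monday, so the first Saturday is April 6 and the third is April 20.
1 October 2019 is a Tuesday, so the first Friday is October 4 and the fourth is October 25.
At the standard offset (UTC+03:45), 06:45 UTC + 3h45m = 10:30 Pelua Station standard time.
The standard-time date in Pelua Station, April 16, 2019, is outside the daylight-saving period (20 April – 25 October), so Pelua Station is on standard time, UTC+03:45.
06:45 UTC + 3h45m = 10:30 Pelua Station.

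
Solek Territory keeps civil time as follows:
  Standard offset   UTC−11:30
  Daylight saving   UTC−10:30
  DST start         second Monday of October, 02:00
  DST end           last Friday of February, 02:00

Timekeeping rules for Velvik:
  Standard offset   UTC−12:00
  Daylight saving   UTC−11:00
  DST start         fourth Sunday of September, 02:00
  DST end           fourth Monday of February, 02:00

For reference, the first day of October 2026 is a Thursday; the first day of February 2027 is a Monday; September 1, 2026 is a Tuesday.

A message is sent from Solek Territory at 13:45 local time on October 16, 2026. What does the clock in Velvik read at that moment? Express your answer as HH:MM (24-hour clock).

13:15

1 October 2026 is a Thursday, so the first Monday is October 5 and the second is October 12.
1 February 2027 is a Monday, so Fridays fall on 5, 12, 19, 26; the last is February 26.
Daylight saving runs 12 October 2026 – 26 February 2027; October 16, 2026 is inside that window, so Solek Territory is at UTC−10:30.
13:45 Solek Territory + 10h30m = 00:15 UTC (rolling into the next day, 17 October 2026).
1 September 2026 is a Tuesday, so the first Sunday is September 6 and the fourth is September 27.
1 February 2027 is a Monday, so the first Monday is February 1 and the fourth is February 22.
At the standard offset (UTC−12:00), 00:15 UTC − 12h = 12:15 Velvik standard time (rolling into the previous day, 16 October 2026).
The standard-time date in Velvik, October 16, 2026, falls between 27 September 2026 and 22 February 2027, so daylight saving is in effect and Velvik is at UTC−11:00.
00:15 UTC − 11h = 13:15 Velvik (rolling into the previous day, 16 October 2026).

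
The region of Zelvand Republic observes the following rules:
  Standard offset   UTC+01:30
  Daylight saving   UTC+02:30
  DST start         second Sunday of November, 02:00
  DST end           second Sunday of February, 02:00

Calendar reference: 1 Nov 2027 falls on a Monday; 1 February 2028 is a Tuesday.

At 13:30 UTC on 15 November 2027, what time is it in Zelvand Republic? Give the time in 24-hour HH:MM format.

1 November 2027 is a Monday, so the first Sunday is November 7 and the second is November 14.
1 February 2028 is a Tuesday, so the first Sunday is February 6 and the second is February 13.
At the standard offset (UTC+01:30), 13:30 UTC + 1h30m = 15:00 Zelvand Republic standard time.
Daylight saving runs 14 November 2027 – 13 February 2028; the standard-time date in Zelvand Republic, 15 November 2027, is inside that window, so Zelvand Republic is at UTC+02:30.
13:30 UTC + 2h30m = 16:00 local.

16:00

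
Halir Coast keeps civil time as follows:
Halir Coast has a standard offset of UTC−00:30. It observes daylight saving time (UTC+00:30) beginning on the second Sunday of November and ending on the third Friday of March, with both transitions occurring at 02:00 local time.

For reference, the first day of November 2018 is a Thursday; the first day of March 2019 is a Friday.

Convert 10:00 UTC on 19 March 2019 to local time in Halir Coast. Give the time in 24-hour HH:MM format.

1 November 2018 is a Thursday, so the first Sunday is November 4 and the second is November 11.
1 March 2019 is a Friday, so the first Friday is March 1 and the third is March 15.
At the standard offset (UTC−00:30), 10:00 UTC − 0h30m = 09:30 Halir Coast standard time.
The standard-time date in Halir Coast, 19 March 2019, is outside the daylight-saving period (11 November 2018 – 15 March 2019), so Halir Coast is on standard time, UTC−00:30.
10:00 UTC − 0h30m = 09:30 local.

09:30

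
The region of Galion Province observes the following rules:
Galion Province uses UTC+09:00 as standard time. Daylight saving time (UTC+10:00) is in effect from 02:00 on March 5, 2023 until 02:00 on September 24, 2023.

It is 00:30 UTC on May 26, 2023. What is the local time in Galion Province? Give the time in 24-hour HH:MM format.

10:30

At the standard offset (UTC+09:00), 00:30 UTC + 9h = 09:30 Galion Province standard time.
The standard-time date in Galion Province, May 26, 2023, falls between 5 March and 24 September, so daylight saving is in effect and Galion Province is at UTC+10:00.
00:30 UTC + 10h = 10:30 local.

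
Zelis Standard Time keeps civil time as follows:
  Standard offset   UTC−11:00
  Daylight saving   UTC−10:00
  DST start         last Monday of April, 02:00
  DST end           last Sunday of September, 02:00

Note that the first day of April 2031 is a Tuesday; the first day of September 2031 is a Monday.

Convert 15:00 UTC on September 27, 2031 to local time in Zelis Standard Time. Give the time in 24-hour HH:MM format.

1 April 2031 is a Tuesday, so Mondays fall on 7, 14, 21, 28; the last is April 28.
1 September 2031 is a Monday, so Sundays fall on 7, 14, 21, 28; the last is September 28.
At the standard offset (UTC−11:00), 15:00 UTC − 11h = 04:00 Zelis Standard Time standard time.
The standard-time date in Zelis Standard Time, September 27, 2031, lies within the daylight-saving period (28 April – 28 September), so Zelis Standard Time is on daylight time, UTC−10:00.
15:00 UTC − 10h = 05:00 local.

05:00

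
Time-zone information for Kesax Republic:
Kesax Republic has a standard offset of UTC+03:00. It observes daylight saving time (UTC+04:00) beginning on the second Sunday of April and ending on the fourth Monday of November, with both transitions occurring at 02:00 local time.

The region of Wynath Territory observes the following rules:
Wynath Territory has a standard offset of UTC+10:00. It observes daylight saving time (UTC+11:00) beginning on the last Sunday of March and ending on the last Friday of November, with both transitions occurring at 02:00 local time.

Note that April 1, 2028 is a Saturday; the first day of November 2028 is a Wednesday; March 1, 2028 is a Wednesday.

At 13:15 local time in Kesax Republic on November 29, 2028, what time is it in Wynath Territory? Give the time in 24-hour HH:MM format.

1 April 2028 is a Saturday, so the first Sunday is April 2 and the second is April 9.
1 November 2028 is a Wednesday, so the first Monday is November 6 and the fourth is November 27.
Daylight saving runs 9 April – 27 November; November 29, 2028 is outside that window, so Kesax Republic is on standard time at UTC+03:00.
13:15 Kesax Republic − 3h = 10:15 UTC.
1 March 2028 is a Wednesday, so Sundays fall on 5, 12, 19, 26; the last is March 26.
1 November 2028 is a Wednesday, so Fridays fall on 3, 10, 17, 24; the last is November 24.
At the standard offset (UTC+10:00), 10:15 UTC + 10h = 20:15 Wynath Territory standard time.
The standard-time date in Wynath Territory, November 29, 2028, does not fall between 26 March and 24 November, so daylight saving is not in effect and Wynath Territory is at UTC+10:00.
10:15 UTC + 10h = 20:15 Wynath Territory.

20:15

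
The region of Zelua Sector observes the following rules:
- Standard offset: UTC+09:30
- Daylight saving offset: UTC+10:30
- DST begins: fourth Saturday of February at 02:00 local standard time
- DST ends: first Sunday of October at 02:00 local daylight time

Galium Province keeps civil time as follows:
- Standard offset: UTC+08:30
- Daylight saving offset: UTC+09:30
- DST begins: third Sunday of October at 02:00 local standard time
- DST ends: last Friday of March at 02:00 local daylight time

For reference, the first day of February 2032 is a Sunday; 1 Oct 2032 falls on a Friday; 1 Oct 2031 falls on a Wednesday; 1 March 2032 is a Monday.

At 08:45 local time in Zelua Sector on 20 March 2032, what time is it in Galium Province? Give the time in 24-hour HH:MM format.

1 February 2032 is a Sunday, so the first Saturday is February 7 and the fourth is February 28.
1 October 2032 is a Friday, so the first Sunday is October 3.
20 March 2032 lies within the daylight-saving period (28 February – 3 October), so Zelua Sector is on daylight time, UTC+10:30.
08:45 Zelua Sector − 10h30m = 22:15 UTC (rolling into the previous day, 19 March 2032).
1 October 2031 is a Wednesday, so the first Sunday is October 5 and the third is October 19.
1 March 2032 is a Monday, so Fridays fall on 5, 12, 19, 26; the last is March 26.
At the standard offset (UTC+08:30), 22:15 UTC + 8h30m = 06:45 Galium Province standard time (rolling into the next day, 20 March 2032).
The standard-time date in Galium Province, 20 March 2032, lies within the daylight-saving period (19 October 2031 – 26 March 2032), so Galium Province is on daylight time, UTC+09:30.
22:15 UTC + 9h30m = 07:45 Galium Province (rolling into the next day, 20 March 2032).

07:45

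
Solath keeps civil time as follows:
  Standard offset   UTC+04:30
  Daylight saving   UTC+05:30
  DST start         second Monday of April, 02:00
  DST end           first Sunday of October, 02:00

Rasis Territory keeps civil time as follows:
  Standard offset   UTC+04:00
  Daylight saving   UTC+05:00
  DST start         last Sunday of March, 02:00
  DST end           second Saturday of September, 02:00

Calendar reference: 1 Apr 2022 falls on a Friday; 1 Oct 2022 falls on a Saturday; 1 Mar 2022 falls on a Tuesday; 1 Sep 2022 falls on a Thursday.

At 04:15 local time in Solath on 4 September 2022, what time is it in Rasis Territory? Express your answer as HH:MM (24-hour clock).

03:45

1 April 2022 is a Friday, so the first Monday is April 4 and the second is April 11.
1 October 2022 is a Saturday, so the first Sunday is October 2.
4 September 2022 falls between 11 April and 2 October, so daylight saving is in effect and Solath is at UTC+05:30.
04:15 Solath − 5h30m = 22:45 UTC (rolling into the previous day, 3 September 2022).
1 March 2022 is a Tuesday, so Sundays fall on 6, 13, 20, 27; the last is March 27.
1 September 2022 is a Thursday, so the first Saturday is September 3 and the second is September 10.
At the standard offset (UTC+04:00), 22:45 UTC + 4h = 02:45 Rasis Territory standard time (rolling into the next day, 4 September 2022).
The standard-time date in Rasis Territory, 4 September 2022, falls between 27 March and 10 September, so daylight saving is in effect and Rasis Territory is at UTC+05:00.
22:45 UTC + 5h = 03:45 Rasis Territory (rolling into the next day, 4 September 2022).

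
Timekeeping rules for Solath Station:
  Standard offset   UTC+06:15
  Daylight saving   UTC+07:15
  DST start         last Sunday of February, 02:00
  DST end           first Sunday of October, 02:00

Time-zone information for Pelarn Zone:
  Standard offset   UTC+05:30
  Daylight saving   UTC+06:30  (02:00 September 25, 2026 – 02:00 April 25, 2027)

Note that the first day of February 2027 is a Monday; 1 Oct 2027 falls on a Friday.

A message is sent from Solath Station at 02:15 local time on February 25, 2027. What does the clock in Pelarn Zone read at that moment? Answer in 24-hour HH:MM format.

02:30

1 February 2027 is a Monday, so Sundays fall on 7, 14, 21, 28; the last is February 28.
1 October 2027 is a Friday, so the first Sunday is October 3.
February 25, 2027 does not fall between 28 February and 3 October, so daylight saving is not in effect and Solath Station is at UTC+06:15.
02:15 Solath Station − 6h15m = 20:00 UTC (rolling into the previous day, 24 February 2027).
At the standard offset (UTC+05:30), 20:00 UTC + 5h30m = 01:30 Pelarn Zone standard time (rolling into the next day, 25 February 2027).
The standard-time date in Pelarn Zone, February 25, 2027, falls between 25 September 2026 and 25 April 2027, so daylight saving is in effect and Pelarn Zone is at UTC+06:30.
20:00 UTC + 6h30m = 02:30 Pelarn Zone (rolling into the next day, 25 February 2027).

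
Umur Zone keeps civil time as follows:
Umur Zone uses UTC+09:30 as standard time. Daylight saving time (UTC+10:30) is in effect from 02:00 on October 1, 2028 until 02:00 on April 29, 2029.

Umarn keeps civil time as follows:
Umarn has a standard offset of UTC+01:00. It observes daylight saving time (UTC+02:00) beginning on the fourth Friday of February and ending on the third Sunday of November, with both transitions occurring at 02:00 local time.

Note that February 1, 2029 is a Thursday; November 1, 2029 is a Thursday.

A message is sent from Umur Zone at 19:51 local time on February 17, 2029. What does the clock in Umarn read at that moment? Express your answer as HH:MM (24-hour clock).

10:21

February 17, 2029 lies within the daylight-saving period (1 October 2028 – 29 April 2029), so Umur Zone is on daylight time, UTC+10:30.
19:51 Umur Zone − 10h30m = 09:21 UTC.
1 February 2029 is a Thursday, so the first Friday is February 2 and the fourth is February 23.
1 November 2029 is a Thursday, so the first Sunday is November 4 and the third is November 18.
At the standard offset (UTC+01:00), 09:21 UTC + 1h = 10:21 Umarn standard time.
Daylight saving runs 23 February – 18 November; the standard-time date in Umarn, February 17, 2029, is outside that window, so Umarn is on standard time at UTC+01:00.
09:21 UTC + 1h = 10:21 Umarn.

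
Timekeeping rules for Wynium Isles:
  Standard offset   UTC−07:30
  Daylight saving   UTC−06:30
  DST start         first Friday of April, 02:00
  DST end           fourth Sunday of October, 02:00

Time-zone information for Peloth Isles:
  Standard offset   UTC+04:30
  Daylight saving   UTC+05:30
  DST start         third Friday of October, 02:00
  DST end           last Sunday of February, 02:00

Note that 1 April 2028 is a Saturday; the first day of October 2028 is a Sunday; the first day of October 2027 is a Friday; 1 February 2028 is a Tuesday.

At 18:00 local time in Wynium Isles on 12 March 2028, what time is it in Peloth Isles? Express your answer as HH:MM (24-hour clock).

1 April 2028 is a Saturday, so the first Friday is April 7.
1 October 2028 is a Sunday, so the first Sunday is October 1 and the fourth is October 22.
12 March 2028 does not fall between 7 April and 22 October, so daylight saving is not in effect and Wynium Isles is at UTC−07:30.
18:00 Wynium Isles + 7h30m = 01:30 UTC (rolling into the next day, 13 March 2028).
1 October 2027 is a Friday, so the first Friday is October 1 and the third is October 15.
1 February 2028 is a Tuesday, so Sundays fall on 6, 13, 20, 27; the last is February 27.
At the standard offset (UTC+04:30), 01:30 UTC + 4h30m = 06:00 Peloth Isles standard time.
The standard-time date in Peloth Isles, 13 March 2028, does not fall between 15 October 2027 and 27 February 2028, so daylight saving is not in effect and Peloth Isles is at UTC+04:30.
01:30 UTC + 4h30m = 06:00 Peloth Isles.

06:00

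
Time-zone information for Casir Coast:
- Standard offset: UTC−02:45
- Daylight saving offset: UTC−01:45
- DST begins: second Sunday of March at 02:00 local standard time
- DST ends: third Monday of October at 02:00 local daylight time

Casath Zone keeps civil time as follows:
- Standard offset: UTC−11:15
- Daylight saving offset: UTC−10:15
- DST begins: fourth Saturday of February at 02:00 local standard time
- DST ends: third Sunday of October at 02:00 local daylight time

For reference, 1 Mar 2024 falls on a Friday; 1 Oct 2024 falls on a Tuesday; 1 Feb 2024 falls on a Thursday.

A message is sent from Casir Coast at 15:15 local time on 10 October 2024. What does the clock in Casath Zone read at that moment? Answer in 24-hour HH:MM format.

1 March 2024 is a Friday, so the first Sunday is March 3 and the second is March 10.
1 October 2024 is a Tuesday, so the first Monday is October 7 and the third is October 21.
10 October 2024 lies within the daylight-saving period (10 March – 21 October), so Casir Coast is on daylight time, UTC−01:45.
15:15 Casir Coast + 1h45m = 17:00 UTC.
1 February 2024 is a Thursday, so the first Saturday is February 3 and the fourth is February 24.
1 October 2024 is a Tuesday, so the first Sunday is October 6 and the third is October 20.
At the standard offset (UTC−11:15), 17:00 UTC − 11h15m = 05:45 Casath Zone standard time.
Daylight saving runs 24 February – 20 October; the standard-time date in Casath Zone, 10 October 2024, is inside that window, so Casath Zone is at UTC−10:15.
17:00 UTC − 10h15m = 06:45 Casath Zone.

06:45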